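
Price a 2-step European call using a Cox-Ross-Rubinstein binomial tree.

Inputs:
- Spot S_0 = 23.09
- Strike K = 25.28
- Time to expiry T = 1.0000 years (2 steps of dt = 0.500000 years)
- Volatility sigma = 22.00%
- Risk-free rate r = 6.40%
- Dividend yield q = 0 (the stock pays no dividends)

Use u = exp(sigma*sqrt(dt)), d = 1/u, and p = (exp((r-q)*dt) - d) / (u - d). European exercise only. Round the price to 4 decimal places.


Answer: Price = V(0,0) = 1.8694

Derivation:
dt = T/N = 0.500000
u = exp(sigma*sqrt(dt)) = 1.168316; d = 1/u = 0.855933
p = (exp((r-q)*dt) - d) / (u - d) = 0.565282
Discount per step: exp(-r*dt) = 0.968507
Stock lattice S(k, i) with i counting down-moves:
  k=0: S(0,0) = 23.0900
  k=1: S(1,0) = 26.9764; S(1,1) = 19.7635
  k=2: S(2,0) = 31.5170; S(2,1) = 23.0900; S(2,2) = 16.9162
Terminal payoffs V(N, i) = max(S_T - K, 0):
  V(2,0) = 6.236985; V(2,1) = 0.000000; V(2,2) = 0.000000
Backward induction: V(k, i) = exp(-r*dt) * [p * V(k+1, i) + (1-p) * V(k+1, i+1)].
  V(1,0) = exp(-r*dt) * [p*6.236985 + (1-p)*0.000000] = 3.414622
  V(1,1) = exp(-r*dt) * [p*0.000000 + (1-p)*0.000000] = 0.000000
  V(0,0) = exp(-r*dt) * [p*3.414622 + (1-p)*0.000000] = 1.869436


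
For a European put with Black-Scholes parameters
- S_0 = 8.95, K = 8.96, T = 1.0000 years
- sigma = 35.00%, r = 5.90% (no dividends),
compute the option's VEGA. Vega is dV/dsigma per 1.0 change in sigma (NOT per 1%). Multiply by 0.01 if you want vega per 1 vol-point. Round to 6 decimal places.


d1 = 0.3403808723; d2 = -0.0096191277
phi(d1) = 0.3764883774; exp(-qT) = 1.0000000000; exp(-rT) = 0.9427067692
Vega = S * exp(-qT) * phi(d1) * sqrt(T) = 8.9500 * 1.0000000000 * 0.3764883774 * 1.0000000000 = 3.369571

Answer: Vega = 3.369571


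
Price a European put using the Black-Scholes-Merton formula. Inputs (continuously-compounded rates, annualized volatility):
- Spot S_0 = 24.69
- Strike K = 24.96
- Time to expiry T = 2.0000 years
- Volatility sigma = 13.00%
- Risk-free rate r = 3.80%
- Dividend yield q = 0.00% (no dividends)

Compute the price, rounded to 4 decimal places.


Answer: Price = 1.0814

Derivation:
d1 = (ln(S/K) + (r - q + 0.5*sigma^2) * T) / (sigma * sqrt(T)) = 0.44615044
d2 = d1 - sigma * sqrt(T) = 0.26230267
exp(-rT) = 0.92681621; exp(-qT) = 1.00000000
P = K * exp(-rT) * N(-d2) - S_0 * exp(-qT) * N(-d1)
N(-d1) = 0.32774429; N(-d2) = 0.39654405
P = 24.9600 * 0.92681621 * 0.39654405 - 24.6900 * 1.00000000 * 0.32774429 = 1.0814


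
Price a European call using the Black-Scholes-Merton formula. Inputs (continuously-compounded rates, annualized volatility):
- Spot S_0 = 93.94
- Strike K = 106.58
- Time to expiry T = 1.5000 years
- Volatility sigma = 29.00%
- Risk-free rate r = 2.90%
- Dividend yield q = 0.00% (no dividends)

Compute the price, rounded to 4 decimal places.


d1 = (ln(S/K) + (r - q + 0.5*sigma^2) * T) / (sigma * sqrt(T)) = -0.05536578
d2 = d1 - sigma * sqrt(T) = -0.41054179
exp(-rT) = 0.95743255; exp(-qT) = 1.00000000
C = S_0 * exp(-qT) * N(d1) - K * exp(-rT) * N(d2)
N(d1) = 0.47792353; N(d2) = 0.34070428
C = 93.9400 * 1.00000000 * 0.47792353 - 106.5800 * 0.95743255 * 0.34070428 = 10.1296

Answer: Price = 10.1296


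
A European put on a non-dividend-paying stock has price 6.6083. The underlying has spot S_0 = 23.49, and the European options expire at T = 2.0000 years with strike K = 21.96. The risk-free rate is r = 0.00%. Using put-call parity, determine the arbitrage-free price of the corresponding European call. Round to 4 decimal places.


Answer: Call price = 8.1383

Derivation:
Put-call parity: C - P = S_0 * exp(-qT) - K * exp(-rT).
S_0 * exp(-qT) = 23.4900 * 1.00000000 = 23.49000000
K * exp(-rT) = 21.9600 * 1.00000000 = 21.96000000
C = P + S*exp(-qT) - K*exp(-rT)
C = 6.6083 + 23.49000000 - 21.96000000 = 8.1383


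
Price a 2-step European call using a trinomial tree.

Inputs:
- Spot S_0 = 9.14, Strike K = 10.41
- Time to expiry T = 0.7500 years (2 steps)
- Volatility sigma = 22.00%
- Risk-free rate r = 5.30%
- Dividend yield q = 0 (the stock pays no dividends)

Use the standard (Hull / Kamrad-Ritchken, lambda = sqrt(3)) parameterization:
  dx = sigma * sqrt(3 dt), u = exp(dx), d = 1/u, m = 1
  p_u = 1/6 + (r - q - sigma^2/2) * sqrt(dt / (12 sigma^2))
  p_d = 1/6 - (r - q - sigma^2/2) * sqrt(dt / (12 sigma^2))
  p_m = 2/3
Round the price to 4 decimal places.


dt = T/N = 0.375000; dx = sigma*sqrt(3*dt) = 0.233345
u = exp(dx) = 1.262817; d = 1/u = 0.791880
p_u = 0.189808, p_m = 0.666667, p_d = 0.143525
Discount per step: exp(-r*dt) = 0.980321
Stock lattice S(k, j) with j the centered position index:
  k=0: S(0,+0) = 9.1400
  k=1: S(1,-1) = 7.2378; S(1,+0) = 9.1400; S(1,+1) = 11.5422
  k=2: S(2,-2) = 5.7315; S(2,-1) = 7.2378; S(2,+0) = 9.1400; S(2,+1) = 11.5422; S(2,+2) = 14.5756
Terminal payoffs V(N, j) = max(S_T - K, 0):
  V(2,-2) = 0.000000; V(2,-1) = 0.000000; V(2,+0) = 0.000000; V(2,+1) = 1.132151; V(2,+2) = 4.165629
Backward induction: V(k, j) = exp(-r*dt) * [p_u * V(k+1, j+1) + p_m * V(k+1, j) + p_d * V(k+1, j-1)]
  V(1,-1) = exp(-r*dt) * [p_u*0.000000 + p_m*0.000000 + p_d*0.000000] = 0.000000
  V(1,+0) = exp(-r*dt) * [p_u*1.132151 + p_m*0.000000 + p_d*0.000000] = 0.210663
  V(1,+1) = exp(-r*dt) * [p_u*4.165629 + p_m*1.132151 + p_d*0.000000] = 1.515026
  V(0,+0) = exp(-r*dt) * [p_u*1.515026 + p_m*0.210663 + p_d*0.000000] = 0.419584

Answer: Price = V(0,0) = 0.4196


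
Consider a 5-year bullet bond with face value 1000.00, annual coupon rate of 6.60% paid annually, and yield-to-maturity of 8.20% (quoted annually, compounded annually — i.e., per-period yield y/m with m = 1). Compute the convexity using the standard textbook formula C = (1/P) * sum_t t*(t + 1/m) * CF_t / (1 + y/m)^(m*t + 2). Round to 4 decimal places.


Coupon per period c = face * coupon_rate / m = 66.000000
Periods per year m = 1; per-period yield y/m = 0.082000
Number of cashflows N = 5
Cashflows (t years, CF_t, discount factor 1/(1+y/m)^(m*t), PV):
  t = 1.0000: CF_t = 66.000000, DF = 0.924214, PV = 60.998152
  t = 2.0000: CF_t = 66.000000, DF = 0.854172, PV = 56.375371
  t = 3.0000: CF_t = 66.000000, DF = 0.789438, PV = 52.102931
  t = 4.0000: CF_t = 66.000000, DF = 0.729610, PV = 48.154280
  t = 5.0000: CF_t = 1066.000000, DF = 0.674316, PV = 718.821239
Price P = sum_t PV_t = 936.451973
Convexity numerator sum_t t*(t + 1/m) * CF_t / (1+y/m)^(m*t + 2):
  t = 1.0000: term = 104.205862
  t = 2.0000: term = 288.925679
  t = 3.0000: term = 534.058557
  t = 4.0000: term = 822.641030
  t = 5.0000: term = 18419.915519
Convexity = (1/P) * sum = 20169.746646 / 936.451973 = 21.538474

Answer: Convexity = 21.5385


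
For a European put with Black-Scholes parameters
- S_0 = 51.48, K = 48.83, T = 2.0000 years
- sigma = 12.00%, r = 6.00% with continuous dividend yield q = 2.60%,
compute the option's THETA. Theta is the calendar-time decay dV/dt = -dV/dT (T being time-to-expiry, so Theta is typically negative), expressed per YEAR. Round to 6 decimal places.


Answer: Theta = -0.183192

Derivation:
d1 = 0.7969594566; d2 = 0.6272538291
phi(d1) = 0.2903957239; exp(-qT) = 0.9493288668; exp(-rT) = 0.8869204367
Theta = -S*exp(-qT)*phi(d1)*sigma/(2*sqrt(T)) + r*K*exp(-rT)*N(-d2) - q*S*exp(-qT)*N(-d1)
N(-d1) = 0.2127372891; N(-d2) = 0.2652464316; sqrt(T) = 1.4142135624
Term 1 = -51.4800 * 0.9493288668 * 0.2903957239 * 0.1200 / (2 * 1.4142135624) = -0.6021181169
Term 2 = 0.0600 * 48.8300 * 0.8869204367 * 0.2652464316 = 0.6892427187
Term 3 = -0.0260 * 51.4800 * 0.9493288668 * 0.2127372891 = -0.2703162748
Theta = -0.6021181169 + (0.6892427187) + (-0.2703162748) = -0.183192


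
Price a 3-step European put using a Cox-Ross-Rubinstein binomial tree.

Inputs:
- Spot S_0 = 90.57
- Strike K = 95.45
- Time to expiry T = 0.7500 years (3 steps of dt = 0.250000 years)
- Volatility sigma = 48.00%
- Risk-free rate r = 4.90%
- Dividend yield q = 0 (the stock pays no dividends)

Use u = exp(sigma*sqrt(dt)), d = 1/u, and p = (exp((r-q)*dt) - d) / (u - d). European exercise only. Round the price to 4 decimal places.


Answer: Price = V(0,0) = 16.8565

Derivation:
dt = T/N = 0.250000
u = exp(sigma*sqrt(dt)) = 1.271249; d = 1/u = 0.786628
p = (exp((r-q)*dt) - d) / (u - d) = 0.465719
Discount per step: exp(-r*dt) = 0.987825
Stock lattice S(k, i) with i counting down-moves:
  k=0: S(0,0) = 90.5700
  k=1: S(1,0) = 115.1370; S(1,1) = 71.2449
  k=2: S(2,0) = 146.3679; S(2,1) = 90.5700; S(2,2) = 56.0432
  k=3: S(3,0) = 186.0700; S(3,1) = 115.1370; S(3,2) = 71.2449; S(3,3) = 44.0852
Terminal payoffs V(N, i) = max(K - S_T, 0):
  V(3,0) = 0.000000; V(3,1) = 0.000000; V(3,2) = 24.205115; V(3,3) = 51.364848
Backward induction: V(k, i) = exp(-r*dt) * [p * V(k+1, i) + (1-p) * V(k+1, i+1)].
  V(2,0) = exp(-r*dt) * [p*0.000000 + (1-p)*0.000000] = 0.000000
  V(2,1) = exp(-r*dt) * [p*0.000000 + (1-p)*24.205115] = 12.774871
  V(2,2) = exp(-r*dt) * [p*24.205115 + (1-p)*51.364848] = 38.244658
  V(1,0) = exp(-r*dt) * [p*0.000000 + (1-p)*12.774871] = 6.742267
  V(1,1) = exp(-r*dt) * [p*12.774871 + (1-p)*38.244658] = 26.061669
  V(0,0) = exp(-r*dt) * [p*6.742267 + (1-p)*26.061669] = 16.856489


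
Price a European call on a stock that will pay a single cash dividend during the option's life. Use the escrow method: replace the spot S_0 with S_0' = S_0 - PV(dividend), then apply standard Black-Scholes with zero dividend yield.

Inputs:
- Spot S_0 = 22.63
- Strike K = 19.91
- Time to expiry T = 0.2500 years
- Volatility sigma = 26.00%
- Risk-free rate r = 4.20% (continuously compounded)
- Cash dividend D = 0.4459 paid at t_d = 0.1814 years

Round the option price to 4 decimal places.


PV(D) = D * exp(-r * t_d) = 0.4459 * 0.99241015 = 0.44251569
S_0' = S_0 - PV(D) = 22.6300 - 0.44251569 = 22.18748431
d1 = (ln(S_0'/K) + (r + sigma^2/2)*T) / (sigma*sqrt(T)) = 0.97889417
d2 = d1 - sigma*sqrt(T) = 0.84889417
exp(-rT) = 0.98955493
N(d1) = 0.83618386; N(d2) = 0.80202991
C = S_0' * N(d1) - K * exp(-rT) * N(d2) = 22.18748431 * 0.83618386 - 19.9100 * 0.98955493 * 0.80202991 = 2.7512

Answer: Price = 2.7512


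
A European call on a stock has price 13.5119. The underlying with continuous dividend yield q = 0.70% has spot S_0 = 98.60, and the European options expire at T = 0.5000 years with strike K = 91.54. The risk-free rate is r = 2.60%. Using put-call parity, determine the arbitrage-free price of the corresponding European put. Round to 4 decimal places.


Put-call parity: C - P = S_0 * exp(-qT) - K * exp(-rT).
S_0 * exp(-qT) = 98.6000 * 0.99650612 = 98.25550322
K * exp(-rT) = 91.5400 * 0.98708414 = 90.35768172
P = C - S*exp(-qT) + K*exp(-rT)
P = 13.5119 - 98.25550322 + 90.35768172 = 5.6141

Answer: Put price = 5.6141


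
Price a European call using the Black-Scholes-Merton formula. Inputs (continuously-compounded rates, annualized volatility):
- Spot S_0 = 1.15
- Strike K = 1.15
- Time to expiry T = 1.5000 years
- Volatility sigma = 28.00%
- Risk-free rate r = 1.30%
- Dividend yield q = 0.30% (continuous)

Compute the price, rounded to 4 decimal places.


Answer: Price = 0.1634

Derivation:
d1 = (ln(S/K) + (r - q + 0.5*sigma^2) * T) / (sigma * sqrt(T)) = 0.21520517
d2 = d1 - sigma * sqrt(T) = -0.12772339
exp(-rT) = 0.98068890; exp(-qT) = 0.99551011
C = S_0 * exp(-qT) * N(d1) - K * exp(-rT) * N(d2)
N(d1) = 0.58519632; N(d2) = 0.44918394
C = 1.1500 * 0.99551011 * 0.58519632 - 1.1500 * 0.98068890 * 0.44918394 = 0.1634


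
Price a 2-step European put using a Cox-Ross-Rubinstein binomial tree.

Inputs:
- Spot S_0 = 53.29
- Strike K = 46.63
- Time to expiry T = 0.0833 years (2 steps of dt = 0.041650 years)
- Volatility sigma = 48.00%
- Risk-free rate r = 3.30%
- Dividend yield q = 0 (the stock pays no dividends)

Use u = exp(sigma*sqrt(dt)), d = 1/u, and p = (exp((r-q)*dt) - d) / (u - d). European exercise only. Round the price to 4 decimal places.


dt = T/N = 0.041650
u = exp(sigma*sqrt(dt)) = 1.102919; d = 1/u = 0.906685
p = (exp((r-q)*dt) - d) / (u - d) = 0.482539
Discount per step: exp(-r*dt) = 0.998626
Stock lattice S(k, i) with i counting down-moves:
  k=0: S(0,0) = 53.2900
  k=1: S(1,0) = 58.7745; S(1,1) = 48.3173
  k=2: S(2,0) = 64.8235; S(2,1) = 53.2900; S(2,2) = 43.8085
Terminal payoffs V(N, i) = max(K - S_T, 0):
  V(2,0) = 0.000000; V(2,1) = 0.000000; V(2,2) = 2.821463
Backward induction: V(k, i) = exp(-r*dt) * [p * V(k+1, i) + (1-p) * V(k+1, i+1)].
  V(1,0) = exp(-r*dt) * [p*0.000000 + (1-p)*0.000000] = 0.000000
  V(1,1) = exp(-r*dt) * [p*0.000000 + (1-p)*2.821463] = 1.457993
  V(0,0) = exp(-r*dt) * [p*0.000000 + (1-p)*1.457993] = 0.753419

Answer: Price = V(0,0) = 0.7534


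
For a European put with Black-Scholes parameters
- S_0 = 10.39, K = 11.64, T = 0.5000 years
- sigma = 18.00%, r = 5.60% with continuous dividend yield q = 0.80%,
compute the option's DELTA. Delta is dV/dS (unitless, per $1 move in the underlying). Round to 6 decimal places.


Answer: Delta = -0.736078

Derivation:
d1 = -0.6403530506; d2 = -0.7676322712
phi(d1) = 0.3249888035; exp(-qT) = 0.9960079893; exp(-rT) = 0.9723883668
N(-d1) = 0.7390284508
Delta = -exp(-qT) * N(-d1) = -0.9960079893 * 0.7390284508 = -0.736078


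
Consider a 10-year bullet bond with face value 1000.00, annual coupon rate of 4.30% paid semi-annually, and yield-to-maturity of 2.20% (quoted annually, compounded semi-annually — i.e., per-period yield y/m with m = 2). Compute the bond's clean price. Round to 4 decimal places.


Answer: Price = 1187.5841

Derivation:
Coupon per period c = face * coupon_rate / m = 21.500000
Periods per year m = 2; per-period yield y/m = 0.011000
Number of cashflows N = 20
Cashflows (t years, CF_t, discount factor 1/(1+y/m)^(m*t), PV):
  t = 0.5000: CF_t = 21.500000, DF = 0.989120, PV = 21.266073
  t = 1.0000: CF_t = 21.500000, DF = 0.978358, PV = 21.034692
  t = 1.5000: CF_t = 21.500000, DF = 0.967713, PV = 20.805827
  t = 2.0000: CF_t = 21.500000, DF = 0.957184, PV = 20.579453
  t = 2.5000: CF_t = 21.500000, DF = 0.946769, PV = 20.355543
  t = 3.0000: CF_t = 21.500000, DF = 0.936468, PV = 20.134068
  t = 3.5000: CF_t = 21.500000, DF = 0.926279, PV = 19.915003
  t = 4.0000: CF_t = 21.500000, DF = 0.916201, PV = 19.698321
  t = 4.5000: CF_t = 21.500000, DF = 0.906232, PV = 19.483997
  t = 5.0000: CF_t = 21.500000, DF = 0.896372, PV = 19.272005
  t = 5.5000: CF_t = 21.500000, DF = 0.886620, PV = 19.062320
  t = 6.0000: CF_t = 21.500000, DF = 0.876973, PV = 18.854916
  t = 6.5000: CF_t = 21.500000, DF = 0.867431, PV = 18.649768
  t = 7.0000: CF_t = 21.500000, DF = 0.857993, PV = 18.446853
  t = 7.5000: CF_t = 21.500000, DF = 0.848658, PV = 18.246145
  t = 8.0000: CF_t = 21.500000, DF = 0.839424, PV = 18.047621
  t = 8.5000: CF_t = 21.500000, DF = 0.830291, PV = 17.851258
  t = 9.0000: CF_t = 21.500000, DF = 0.821257, PV = 17.657030
  t = 9.5000: CF_t = 21.500000, DF = 0.812322, PV = 17.464916
  t = 10.0000: CF_t = 1021.500000, DF = 0.803483, PV = 820.758254
Price P = sum_t PV_t = 1187.584063


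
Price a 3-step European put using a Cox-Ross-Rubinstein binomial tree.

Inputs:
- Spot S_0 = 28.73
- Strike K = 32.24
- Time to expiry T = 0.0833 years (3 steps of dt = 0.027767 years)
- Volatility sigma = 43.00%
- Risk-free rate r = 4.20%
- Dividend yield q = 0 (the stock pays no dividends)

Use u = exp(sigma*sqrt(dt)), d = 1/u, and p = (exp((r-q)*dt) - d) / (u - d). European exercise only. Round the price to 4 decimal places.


Answer: Price = V(0,0) = 3.7942

Derivation:
dt = T/N = 0.027767
u = exp(sigma*sqrt(dt)) = 1.074282; d = 1/u = 0.930854
p = (exp((r-q)*dt) - d) / (u - d) = 0.490230
Discount per step: exp(-r*dt) = 0.998834
Stock lattice S(k, i) with i counting down-moves:
  k=0: S(0,0) = 28.7300
  k=1: S(1,0) = 30.8641; S(1,1) = 26.7434
  k=2: S(2,0) = 33.1568; S(2,1) = 28.7300; S(2,2) = 24.8943
  k=3: S(3,0) = 35.6197; S(3,1) = 30.8641; S(3,2) = 26.7434; S(3,3) = 23.1729
Terminal payoffs V(N, i) = max(K - S_T, 0):
  V(3,0) = 0.000000; V(3,1) = 1.375884; V(3,2) = 5.496551; V(3,3) = 9.067068
Backward induction: V(k, i) = exp(-r*dt) * [p * V(k+1, i) + (1-p) * V(k+1, i+1)].
  V(2,0) = exp(-r*dt) * [p*0.000000 + (1-p)*1.375884] = 0.700567
  V(2,1) = exp(-r*dt) * [p*1.375884 + (1-p)*5.496551] = 3.472424
  V(2,2) = exp(-r*dt) * [p*5.496551 + (1-p)*9.067068] = 7.308165
  V(1,0) = exp(-r*dt) * [p*0.700567 + (1-p)*3.472424] = 2.111112
  V(1,1) = exp(-r*dt) * [p*3.472424 + (1-p)*7.308165] = 5.421442
  V(0,0) = exp(-r*dt) * [p*2.111112 + (1-p)*5.421442] = 3.794191


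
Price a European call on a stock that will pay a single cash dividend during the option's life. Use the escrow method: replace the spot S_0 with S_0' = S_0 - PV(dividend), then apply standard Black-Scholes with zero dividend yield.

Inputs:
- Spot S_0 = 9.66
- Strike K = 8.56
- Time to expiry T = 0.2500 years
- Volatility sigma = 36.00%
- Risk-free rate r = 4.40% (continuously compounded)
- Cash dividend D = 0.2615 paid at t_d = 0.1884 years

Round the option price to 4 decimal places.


Answer: Price = 1.2128

Derivation:
PV(D) = D * exp(-r * t_d) = 0.2615 * 0.99174466 = 0.25934123
S_0' = S_0 - PV(D) = 9.6600 - 0.25934123 = 9.40065877
d1 = (ln(S_0'/K) + (r + sigma^2/2)*T) / (sigma*sqrt(T)) = 0.67155321
d2 = d1 - sigma*sqrt(T) = 0.49155321
exp(-rT) = 0.98906028
N(d1) = 0.74906591; N(d2) = 0.68848239
C = S_0' * N(d1) - K * exp(-rT) * N(d2) = 9.40065877 * 0.74906591 - 8.5600 * 0.98906028 * 0.68848239 = 1.2128


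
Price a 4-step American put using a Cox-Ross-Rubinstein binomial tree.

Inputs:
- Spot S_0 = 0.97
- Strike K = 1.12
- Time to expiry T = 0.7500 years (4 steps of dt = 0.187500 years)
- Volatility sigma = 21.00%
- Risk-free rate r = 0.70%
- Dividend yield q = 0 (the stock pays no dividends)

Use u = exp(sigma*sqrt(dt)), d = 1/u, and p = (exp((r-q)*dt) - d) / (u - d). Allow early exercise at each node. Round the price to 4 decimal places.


Answer: Price = V(0,0) = 0.1705

Derivation:
dt = T/N = 0.187500
u = exp(sigma*sqrt(dt)) = 1.095195; d = 1/u = 0.913079
p = (exp((r-q)*dt) - d) / (u - d) = 0.484494
Discount per step: exp(-r*dt) = 0.998688
Stock lattice S(k, i) with i counting down-moves:
  k=0: S(0,0) = 0.9700
  k=1: S(1,0) = 1.0623; S(1,1) = 0.8857
  k=2: S(2,0) = 1.1635; S(2,1) = 0.9700; S(2,2) = 0.8087
  k=3: S(3,0) = 1.2742; S(3,1) = 1.0623; S(3,2) = 0.8857; S(3,3) = 0.7384
  k=4: S(4,0) = 1.3955; S(4,1) = 1.1635; S(4,2) = 0.9700; S(4,3) = 0.8087; S(4,4) = 0.6742
Terminal payoffs V(N, i) = max(K - S_T, 0):
  V(4,0) = 0.000000; V(4,1) = 0.000000; V(4,2) = 0.150000; V(4,3) = 0.311298; V(4,4) = 0.445774
Backward induction: V(k, i) = exp(-r*dt) * [p * V(k+1, i) + (1-p) * V(k+1, i+1)]; then take max(V_cont, immediate exercise) for American.
  V(3,0) = exp(-r*dt) * [p*0.000000 + (1-p)*0.000000] = 0.000000; exercise = 0.000000; V(3,0) = max -> 0.000000
  V(3,1) = exp(-r*dt) * [p*0.000000 + (1-p)*0.150000] = 0.077224; exercise = 0.057661; V(3,1) = max -> 0.077224
  V(3,2) = exp(-r*dt) * [p*0.150000 + (1-p)*0.311298] = 0.232844; exercise = 0.234313; V(3,2) = max -> 0.234313
  V(3,3) = exp(-r*dt) * [p*0.311298 + (1-p)*0.445774] = 0.380122; exercise = 0.381591; V(3,3) = max -> 0.381591
  V(2,0) = exp(-r*dt) * [p*0.000000 + (1-p)*0.077224] = 0.039757; exercise = 0.000000; V(2,0) = max -> 0.039757
  V(2,1) = exp(-r*dt) * [p*0.077224 + (1-p)*0.234313] = 0.157997; exercise = 0.150000; V(2,1) = max -> 0.157997
  V(2,2) = exp(-r*dt) * [p*0.234313 + (1-p)*0.381591] = 0.309829; exercise = 0.311298; V(2,2) = max -> 0.311298
  V(1,0) = exp(-r*dt) * [p*0.039757 + (1-p)*0.157997] = 0.100579; exercise = 0.057661; V(1,0) = max -> 0.100579
  V(1,1) = exp(-r*dt) * [p*0.157997 + (1-p)*0.311298] = 0.236714; exercise = 0.234313; V(1,1) = max -> 0.236714
  V(0,0) = exp(-r*dt) * [p*0.100579 + (1-p)*0.236714] = 0.170533; exercise = 0.150000; V(0,0) = max -> 0.170533


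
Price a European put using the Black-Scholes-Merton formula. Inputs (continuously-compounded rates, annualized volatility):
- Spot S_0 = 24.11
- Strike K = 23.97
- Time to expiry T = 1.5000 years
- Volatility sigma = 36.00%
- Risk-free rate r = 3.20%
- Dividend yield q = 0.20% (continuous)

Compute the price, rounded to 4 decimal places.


d1 = (ln(S/K) + (r - q + 0.5*sigma^2) * T) / (sigma * sqrt(T)) = 0.33572444
d2 = d1 - sigma * sqrt(T) = -0.10518371
exp(-rT) = 0.95313379; exp(-qT) = 0.99700450
P = K * exp(-rT) * N(-d2) - S_0 * exp(-qT) * N(-d1)
N(-d1) = 0.36853934; N(-d2) = 0.54188498
P = 23.9700 * 0.95313379 * 0.54188498 - 24.1100 * 0.99700450 * 0.36853934 = 3.5214

Answer: Price = 3.5214


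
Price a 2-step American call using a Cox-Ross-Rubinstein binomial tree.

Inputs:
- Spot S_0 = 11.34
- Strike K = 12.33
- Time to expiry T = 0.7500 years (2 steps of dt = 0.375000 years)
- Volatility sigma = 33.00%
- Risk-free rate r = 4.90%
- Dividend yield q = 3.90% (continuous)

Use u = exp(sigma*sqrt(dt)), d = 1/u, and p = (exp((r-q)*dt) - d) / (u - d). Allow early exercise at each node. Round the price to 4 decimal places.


dt = T/N = 0.375000
u = exp(sigma*sqrt(dt)) = 1.223949; d = 1/u = 0.817027
p = (exp((r-q)*dt) - d) / (u - d) = 0.458883
Discount per step: exp(-r*dt) = 0.981793
Stock lattice S(k, i) with i counting down-moves:
  k=0: S(0,0) = 11.3400
  k=1: S(1,0) = 13.8796; S(1,1) = 9.2651
  k=2: S(2,0) = 16.9879; S(2,1) = 11.3400; S(2,2) = 7.5698
Terminal payoffs V(N, i) = max(S_T - K, 0):
  V(2,0) = 4.657913; V(2,1) = 0.000000; V(2,2) = 0.000000
Backward induction: V(k, i) = exp(-r*dt) * [p * V(k+1, i) + (1-p) * V(k+1, i+1)]; then take max(V_cont, immediate exercise) for American.
  V(1,0) = exp(-r*dt) * [p*4.657913 + (1-p)*0.000000] = 2.098522; exercise = 1.549587; V(1,0) = max -> 2.098522
  V(1,1) = exp(-r*dt) * [p*0.000000 + (1-p)*0.000000] = 0.000000; exercise = 0.000000; V(1,1) = max -> 0.000000
  V(0,0) = exp(-r*dt) * [p*2.098522 + (1-p)*0.000000] = 0.945444; exercise = 0.000000; V(0,0) = max -> 0.945444

Answer: Price = V(0,0) = 0.9454


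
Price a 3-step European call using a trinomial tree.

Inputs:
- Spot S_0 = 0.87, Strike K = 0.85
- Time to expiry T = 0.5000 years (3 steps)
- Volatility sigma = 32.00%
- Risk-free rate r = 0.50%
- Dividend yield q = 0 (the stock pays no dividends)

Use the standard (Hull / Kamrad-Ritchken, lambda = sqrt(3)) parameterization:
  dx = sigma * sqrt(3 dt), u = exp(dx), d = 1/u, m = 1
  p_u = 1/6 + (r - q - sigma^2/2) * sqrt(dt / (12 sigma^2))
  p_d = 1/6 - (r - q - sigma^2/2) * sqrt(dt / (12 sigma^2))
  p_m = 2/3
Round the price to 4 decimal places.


dt = T/N = 0.166667; dx = sigma*sqrt(3*dt) = 0.226274
u = exp(dx) = 1.253919; d = 1/u = 0.797499
p_u = 0.149652, p_m = 0.666667, p_d = 0.183681
Discount per step: exp(-r*dt) = 0.999167
Stock lattice S(k, j) with j the centered position index:
  k=0: S(0,+0) = 0.8700
  k=1: S(1,-1) = 0.6938; S(1,+0) = 0.8700; S(1,+1) = 1.0909
  k=2: S(2,-2) = 0.5533; S(2,-1) = 0.6938; S(2,+0) = 0.8700; S(2,+1) = 1.0909; S(2,+2) = 1.3679
  k=3: S(3,-3) = 0.4413; S(3,-2) = 0.5533; S(3,-1) = 0.6938; S(3,+0) = 0.8700; S(3,+1) = 1.0909; S(3,+2) = 1.3679; S(3,+3) = 1.7153
Terminal payoffs V(N, j) = max(S_T - K, 0):
  V(3,-3) = 0.000000; V(3,-2) = 0.000000; V(3,-1) = 0.000000; V(3,+0) = 0.020000; V(3,+1) = 0.240910; V(3,+2) = 0.517913; V(3,+3) = 0.865253
Backward induction: V(k, j) = exp(-r*dt) * [p_u * V(k+1, j+1) + p_m * V(k+1, j) + p_d * V(k+1, j-1)]
  V(2,-2) = exp(-r*dt) * [p_u*0.000000 + p_m*0.000000 + p_d*0.000000] = 0.000000
  V(2,-1) = exp(-r*dt) * [p_u*0.020000 + p_m*0.000000 + p_d*0.000000] = 0.002991
  V(2,+0) = exp(-r*dt) * [p_u*0.240910 + p_m*0.020000 + p_d*0.000000] = 0.049345
  V(2,+1) = exp(-r*dt) * [p_u*0.517913 + p_m*0.240910 + p_d*0.020000] = 0.241585
  V(2,+2) = exp(-r*dt) * [p_u*0.865253 + p_m*0.517913 + p_d*0.240910] = 0.518580
  V(1,-1) = exp(-r*dt) * [p_u*0.049345 + p_m*0.002991 + p_d*0.000000] = 0.009370
  V(1,+0) = exp(-r*dt) * [p_u*0.241585 + p_m*0.049345 + p_d*0.002991] = 0.069542
  V(1,+1) = exp(-r*dt) * [p_u*0.518580 + p_m*0.241585 + p_d*0.049345] = 0.247521
  V(0,+0) = exp(-r*dt) * [p_u*0.247521 + p_m*0.069542 + p_d*0.009370] = 0.085053

Answer: Price = V(0,0) = 0.0851


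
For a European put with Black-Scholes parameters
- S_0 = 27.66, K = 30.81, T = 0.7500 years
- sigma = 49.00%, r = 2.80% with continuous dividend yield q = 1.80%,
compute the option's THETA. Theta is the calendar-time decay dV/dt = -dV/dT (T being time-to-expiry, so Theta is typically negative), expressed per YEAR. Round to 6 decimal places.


Answer: Theta = -2.760687

Derivation:
d1 = -0.0243064142; d2 = -0.4486588621
phi(d1) = 0.3988244499; exp(-qT) = 0.9865907163; exp(-rT) = 0.9792189646
Theta = -S*exp(-qT)*phi(d1)*sigma/(2*sqrt(T)) + r*K*exp(-rT)*N(-d2) - q*S*exp(-qT)*N(-d1)
N(-d1) = 0.5096959016; N(-d2) = 0.6731611175; sqrt(T) = 0.8660254038
Term 1 = -27.6600 * 0.9865907163 * 0.3988244499 * 0.4900 / (2 * 0.8660254038) = -3.0789768797
Term 2 = 0.0280 * 30.8100 * 0.9792189646 * 0.6731611175 = 0.5686546153
Term 3 = -0.0180 * 27.6600 * 0.9865907163 * 0.5096959016 = -0.2503645565
Theta = -3.0789768797 + (0.5686546153) + (-0.2503645565) = -2.760687


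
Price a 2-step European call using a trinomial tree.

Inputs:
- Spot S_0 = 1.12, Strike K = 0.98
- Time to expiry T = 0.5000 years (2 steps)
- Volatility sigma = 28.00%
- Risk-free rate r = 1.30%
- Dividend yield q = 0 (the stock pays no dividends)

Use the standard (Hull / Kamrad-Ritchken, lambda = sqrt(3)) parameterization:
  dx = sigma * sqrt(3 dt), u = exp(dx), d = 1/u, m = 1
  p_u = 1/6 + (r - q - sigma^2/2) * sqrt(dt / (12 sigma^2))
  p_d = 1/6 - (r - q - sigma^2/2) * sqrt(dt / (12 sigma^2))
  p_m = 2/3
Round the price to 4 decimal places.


dt = T/N = 0.250000; dx = sigma*sqrt(3*dt) = 0.242487
u = exp(dx) = 1.274415; d = 1/u = 0.784674
p_u = 0.153161, p_m = 0.666667, p_d = 0.180173
Discount per step: exp(-r*dt) = 0.996755
Stock lattice S(k, j) with j the centered position index:
  k=0: S(0,+0) = 1.1200
  k=1: S(1,-1) = 0.8788; S(1,+0) = 1.1200; S(1,+1) = 1.4273
  k=2: S(2,-2) = 0.6896; S(2,-1) = 0.8788; S(2,+0) = 1.1200; S(2,+1) = 1.4273; S(2,+2) = 1.8190
Terminal payoffs V(N, j) = max(S_T - K, 0):
  V(2,-2) = 0.000000; V(2,-1) = 0.000000; V(2,+0) = 0.140000; V(2,+1) = 0.447345; V(2,+2) = 0.839029
Backward induction: V(k, j) = exp(-r*dt) * [p_u * V(k+1, j+1) + p_m * V(k+1, j) + p_d * V(k+1, j-1)]
  V(1,-1) = exp(-r*dt) * [p_u*0.140000 + p_m*0.000000 + p_d*0.000000] = 0.021373
  V(1,+0) = exp(-r*dt) * [p_u*0.447345 + p_m*0.140000 + p_d*0.000000] = 0.161324
  V(1,+1) = exp(-r*dt) * [p_u*0.839029 + p_m*0.447345 + p_d*0.140000] = 0.450494
  V(0,+0) = exp(-r*dt) * [p_u*0.450494 + p_m*0.161324 + p_d*0.021373] = 0.179813

Answer: Price = V(0,0) = 0.1798


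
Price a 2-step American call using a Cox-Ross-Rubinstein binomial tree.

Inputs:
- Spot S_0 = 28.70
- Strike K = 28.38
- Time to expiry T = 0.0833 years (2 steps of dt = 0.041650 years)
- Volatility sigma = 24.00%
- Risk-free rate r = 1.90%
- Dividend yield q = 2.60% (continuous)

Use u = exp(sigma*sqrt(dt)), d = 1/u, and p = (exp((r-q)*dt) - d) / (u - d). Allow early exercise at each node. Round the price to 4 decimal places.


Answer: Price = V(0,0) = 0.9327

Derivation:
dt = T/N = 0.041650
u = exp(sigma*sqrt(dt)) = 1.050199; d = 1/u = 0.952200
p = (exp((r-q)*dt) - d) / (u - d) = 0.484783
Discount per step: exp(-r*dt) = 0.999209
Stock lattice S(k, i) with i counting down-moves:
  k=0: S(0,0) = 28.7000
  k=1: S(1,0) = 30.1407; S(1,1) = 27.3281
  k=2: S(2,0) = 31.6538; S(2,1) = 28.7000; S(2,2) = 26.0219
Terminal payoffs V(N, i) = max(S_T - K, 0):
  V(2,0) = 3.273765; V(2,1) = 0.320000; V(2,2) = 0.000000
Backward induction: V(k, i) = exp(-r*dt) * [p * V(k+1, i) + (1-p) * V(k+1, i+1)]; then take max(V_cont, immediate exercise) for American.
  V(1,0) = exp(-r*dt) * [p*3.273765 + (1-p)*0.320000] = 1.750549; exercise = 1.760721; V(1,0) = max -> 1.760721
  V(1,1) = exp(-r*dt) * [p*0.320000 + (1-p)*0.000000] = 0.155008; exercise = 0.000000; V(1,1) = max -> 0.155008
  V(0,0) = exp(-r*dt) * [p*1.760721 + (1-p)*0.155008] = 0.932692; exercise = 0.320000; V(0,0) = max -> 0.932692


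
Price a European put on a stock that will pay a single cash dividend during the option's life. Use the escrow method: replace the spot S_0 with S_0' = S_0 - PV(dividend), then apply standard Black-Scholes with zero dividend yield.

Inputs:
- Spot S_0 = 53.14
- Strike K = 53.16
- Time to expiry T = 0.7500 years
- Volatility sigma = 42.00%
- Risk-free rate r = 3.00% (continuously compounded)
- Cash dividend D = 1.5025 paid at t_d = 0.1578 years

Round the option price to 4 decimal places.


PV(D) = D * exp(-r * t_d) = 1.5025 * 0.99527719 = 1.49540397
S_0' = S_0 - PV(D) = 53.1400 - 1.49540397 = 51.64459603
d1 = (ln(S_0'/K) + (r + sigma^2/2)*T) / (sigma*sqrt(T)) = 0.16421307
d2 = d1 - sigma*sqrt(T) = -0.19951760
exp(-rT) = 0.97775124
N(-d1) = 0.43478171; N(-d2) = 0.57907106
P = K * exp(-rT) * N(-d2) - S_0' * N(-d1) = 53.1600 * 0.97775124 * 0.57907106 - 51.64459603 * 0.43478171 = 7.6444

Answer: Price = 7.6444


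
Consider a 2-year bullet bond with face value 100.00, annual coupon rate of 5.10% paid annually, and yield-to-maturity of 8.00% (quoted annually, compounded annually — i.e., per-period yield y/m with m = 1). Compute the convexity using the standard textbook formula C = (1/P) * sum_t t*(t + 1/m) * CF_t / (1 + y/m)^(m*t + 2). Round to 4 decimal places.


Coupon per period c = face * coupon_rate / m = 5.100000
Periods per year m = 1; per-period yield y/m = 0.080000
Number of cashflows N = 2
Cashflows (t years, CF_t, discount factor 1/(1+y/m)^(m*t), PV):
  t = 1.0000: CF_t = 5.100000, DF = 0.925926, PV = 4.722222
  t = 2.0000: CF_t = 105.100000, DF = 0.857339, PV = 90.106310
Price P = sum_t PV_t = 94.828532
Convexity numerator sum_t t*(t + 1/m) * CF_t / (1+y/m)^(m*t + 2):
  t = 1.0000: term = 8.097089
  t = 2.0000: term = 463.509825
Convexity = (1/P) * sum = 471.606914 / 94.828532 = 4.973260

Answer: Convexity = 4.9733


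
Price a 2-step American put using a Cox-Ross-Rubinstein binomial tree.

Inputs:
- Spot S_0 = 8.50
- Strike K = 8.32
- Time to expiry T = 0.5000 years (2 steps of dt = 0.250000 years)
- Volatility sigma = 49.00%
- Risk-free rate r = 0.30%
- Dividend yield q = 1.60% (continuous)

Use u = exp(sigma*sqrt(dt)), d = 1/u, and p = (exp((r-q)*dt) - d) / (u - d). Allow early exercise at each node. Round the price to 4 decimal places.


dt = T/N = 0.250000
u = exp(sigma*sqrt(dt)) = 1.277621; d = 1/u = 0.782705
p = (exp((r-q)*dt) - d) / (u - d) = 0.432498
Discount per step: exp(-r*dt) = 0.999250
Stock lattice S(k, i) with i counting down-moves:
  k=0: S(0,0) = 8.5000
  k=1: S(1,0) = 10.8598; S(1,1) = 6.6530
  k=2: S(2,0) = 13.8747; S(2,1) = 8.5000; S(2,2) = 5.2073
Terminal payoffs V(N, i) = max(K - S_T, 0):
  V(2,0) = 0.000000; V(2,1) = 0.000000; V(2,2) = 3.112676
Backward induction: V(k, i) = exp(-r*dt) * [p * V(k+1, i) + (1-p) * V(k+1, i+1)]; then take max(V_cont, immediate exercise) for American.
  V(1,0) = exp(-r*dt) * [p*0.000000 + (1-p)*0.000000] = 0.000000; exercise = 0.000000; V(1,0) = max -> 0.000000
  V(1,1) = exp(-r*dt) * [p*0.000000 + (1-p)*3.112676] = 1.765124; exercise = 1.667011; V(1,1) = max -> 1.765124
  V(0,0) = exp(-r*dt) * [p*0.000000 + (1-p)*1.765124] = 1.000960; exercise = 0.000000; V(0,0) = max -> 1.000960

Answer: Price = V(0,0) = 1.0010


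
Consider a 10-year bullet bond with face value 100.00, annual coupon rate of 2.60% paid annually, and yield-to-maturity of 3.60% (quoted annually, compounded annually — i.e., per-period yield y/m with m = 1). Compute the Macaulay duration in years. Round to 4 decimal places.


Coupon per period c = face * coupon_rate / m = 2.600000
Periods per year m = 1; per-period yield y/m = 0.036000
Number of cashflows N = 10
Cashflows (t years, CF_t, discount factor 1/(1+y/m)^(m*t), PV):
  t = 1.0000: CF_t = 2.600000, DF = 0.965251, PV = 2.509653
  t = 2.0000: CF_t = 2.600000, DF = 0.931709, PV = 2.422445
  t = 3.0000: CF_t = 2.600000, DF = 0.899333, PV = 2.338267
  t = 4.0000: CF_t = 2.600000, DF = 0.868082, PV = 2.257014
  t = 5.0000: CF_t = 2.600000, DF = 0.837917, PV = 2.178585
  t = 6.0000: CF_t = 2.600000, DF = 0.808801, PV = 2.102882
  t = 7.0000: CF_t = 2.600000, DF = 0.780696, PV = 2.029808
  t = 8.0000: CF_t = 2.600000, DF = 0.753567, PV = 1.959275
  t = 9.0000: CF_t = 2.600000, DF = 0.727381, PV = 1.891192
  t = 10.0000: CF_t = 102.600000, DF = 0.702106, PV = 72.036036
Price P = sum_t PV_t = 91.725156
Macaulay numerator sum_t t * PV_t:
  t * PV_t at t = 1.0000: 2.509653
  t * PV_t at t = 2.0000: 4.844889
  t * PV_t at t = 3.0000: 7.014801
  t * PV_t at t = 4.0000: 9.028058
  t * PV_t at t = 5.0000: 10.892927
  t * PV_t at t = 6.0000: 12.617289
  t * PV_t at t = 7.0000: 14.208659
  t * PV_t at t = 8.0000: 15.674197
  t * PV_t at t = 9.0000: 17.020725
  t * PV_t at t = 10.0000: 720.360360
Macaulay duration D = (sum_t t * PV_t) / P = 814.171557 / 91.725156 = 8.876208

Answer: Macaulay duration = 8.8762 years


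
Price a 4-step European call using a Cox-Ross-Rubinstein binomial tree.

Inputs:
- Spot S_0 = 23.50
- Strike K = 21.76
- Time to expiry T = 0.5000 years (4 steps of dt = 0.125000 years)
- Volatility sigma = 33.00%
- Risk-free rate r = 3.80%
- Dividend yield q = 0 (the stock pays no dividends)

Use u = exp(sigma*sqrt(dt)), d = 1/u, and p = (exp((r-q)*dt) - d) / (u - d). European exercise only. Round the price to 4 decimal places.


Answer: Price = V(0,0) = 3.4113

Derivation:
dt = T/N = 0.125000
u = exp(sigma*sqrt(dt)) = 1.123751; d = 1/u = 0.889876
p = (exp((r-q)*dt) - d) / (u - d) = 0.491223
Discount per step: exp(-r*dt) = 0.995261
Stock lattice S(k, i) with i counting down-moves:
  k=0: S(0,0) = 23.5000
  k=1: S(1,0) = 26.4082; S(1,1) = 20.9121
  k=2: S(2,0) = 29.6762; S(2,1) = 23.5000; S(2,2) = 18.6092
  k=3: S(3,0) = 33.3487; S(3,1) = 26.4082; S(3,2) = 20.9121; S(3,3) = 16.5599
  k=4: S(4,0) = 37.4756; S(4,1) = 29.6762; S(4,2) = 23.5000; S(4,3) = 18.6092; S(4,4) = 14.7362
Terminal payoffs V(N, i) = max(S_T - K, 0):
  V(4,0) = 15.715632; V(4,1) = 7.916208; V(4,2) = 1.740000; V(4,3) = 0.000000; V(4,4) = 0.000000
Backward induction: V(k, i) = exp(-r*dt) * [p * V(k+1, i) + (1-p) * V(k+1, i+1)].
  V(3,0) = exp(-r*dt) * [p*15.715632 + (1-p)*7.916208] = 11.691798
  V(3,1) = exp(-r*dt) * [p*7.916208 + (1-p)*1.740000] = 4.751275
  V(3,2) = exp(-r*dt) * [p*1.740000 + (1-p)*0.000000] = 0.850678
  V(3,3) = exp(-r*dt) * [p*0.000000 + (1-p)*0.000000] = 0.000000
  V(2,0) = exp(-r*dt) * [p*11.691798 + (1-p)*4.751275] = 8.121950
  V(2,1) = exp(-r*dt) * [p*4.751275 + (1-p)*0.850678] = 2.753631
  V(2,2) = exp(-r*dt) * [p*0.850678 + (1-p)*0.000000] = 0.415893
  V(1,0) = exp(-r*dt) * [p*8.121950 + (1-p)*2.753631] = 5.365128
  V(1,1) = exp(-r*dt) * [p*2.753631 + (1-p)*0.415893] = 1.556831
  V(0,0) = exp(-r*dt) * [p*5.365128 + (1-p)*1.556831] = 3.411313


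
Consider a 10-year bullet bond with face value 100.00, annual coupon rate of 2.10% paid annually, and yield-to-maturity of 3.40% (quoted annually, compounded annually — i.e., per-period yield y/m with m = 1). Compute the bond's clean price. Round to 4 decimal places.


Coupon per period c = face * coupon_rate / m = 2.100000
Periods per year m = 1; per-period yield y/m = 0.034000
Number of cashflows N = 10
Cashflows (t years, CF_t, discount factor 1/(1+y/m)^(m*t), PV):
  t = 1.0000: CF_t = 2.100000, DF = 0.967118, PV = 2.030948
  t = 2.0000: CF_t = 2.100000, DF = 0.935317, PV = 1.964166
  t = 3.0000: CF_t = 2.100000, DF = 0.904562, PV = 1.899580
  t = 4.0000: CF_t = 2.100000, DF = 0.874818, PV = 1.837118
  t = 5.0000: CF_t = 2.100000, DF = 0.846052, PV = 1.776710
  t = 6.0000: CF_t = 2.100000, DF = 0.818233, PV = 1.718288
  t = 7.0000: CF_t = 2.100000, DF = 0.791327, PV = 1.661788
  t = 8.0000: CF_t = 2.100000, DF = 0.765307, PV = 1.607145
  t = 9.0000: CF_t = 2.100000, DF = 0.740142, PV = 1.554299
  t = 10.0000: CF_t = 102.100000, DF = 0.715805, PV = 73.083671
Price P = sum_t PV_t = 89.133713

Answer: Price = 89.1337


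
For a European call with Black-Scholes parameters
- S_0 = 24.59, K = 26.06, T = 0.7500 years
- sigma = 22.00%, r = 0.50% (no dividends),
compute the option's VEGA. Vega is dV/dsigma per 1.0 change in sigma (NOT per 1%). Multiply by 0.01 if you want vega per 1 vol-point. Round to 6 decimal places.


d1 = -0.1897997833; d2 = -0.3803253721
phi(d1) = 0.3918208684; exp(-qT) = 1.0000000000; exp(-rT) = 0.9962570225
Vega = S * exp(-qT) * phi(d1) * sqrt(T) = 24.5900 * 1.0000000000 * 0.3918208684 * 0.8660254038 = 8.344047

Answer: Vega = 8.344047


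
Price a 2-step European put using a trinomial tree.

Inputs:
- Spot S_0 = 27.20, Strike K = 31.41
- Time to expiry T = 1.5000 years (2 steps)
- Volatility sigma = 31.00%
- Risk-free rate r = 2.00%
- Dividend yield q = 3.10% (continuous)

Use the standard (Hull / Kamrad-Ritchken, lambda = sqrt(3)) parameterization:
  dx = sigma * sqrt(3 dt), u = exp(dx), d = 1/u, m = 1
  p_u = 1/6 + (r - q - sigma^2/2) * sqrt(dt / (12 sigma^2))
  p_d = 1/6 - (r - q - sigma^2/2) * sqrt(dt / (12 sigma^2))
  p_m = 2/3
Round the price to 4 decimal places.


Answer: Price = V(0,0) = 6.9176

Derivation:
dt = T/N = 0.750000; dx = sigma*sqrt(3*dt) = 0.465000
u = exp(dx) = 1.592014; d = 1/u = 0.628135
p_u = 0.119046, p_m = 0.666667, p_d = 0.214288
Discount per step: exp(-r*dt) = 0.985112
Stock lattice S(k, j) with j the centered position index:
  k=0: S(0,+0) = 27.2000
  k=1: S(1,-1) = 17.0853; S(1,+0) = 27.2000; S(1,+1) = 43.3028
  k=2: S(2,-2) = 10.7319; S(2,-1) = 17.0853; S(2,+0) = 27.2000; S(2,+1) = 43.3028; S(2,+2) = 68.9386
Terminal payoffs V(N, j) = max(K - S_T, 0):
  V(2,-2) = 20.678139; V(2,-1) = 14.324725; V(2,+0) = 4.210000; V(2,+1) = 0.000000; V(2,+2) = 0.000000
Backward induction: V(k, j) = exp(-r*dt) * [p_u * V(k+1, j+1) + p_m * V(k+1, j) + p_d * V(k+1, j-1)]
  V(1,-1) = exp(-r*dt) * [p_u*4.210000 + p_m*14.324725 + p_d*20.678139] = 14.266459
  V(1,+0) = exp(-r*dt) * [p_u*0.000000 + p_m*4.210000 + p_d*14.324725] = 5.788792
  V(1,+1) = exp(-r*dt) * [p_u*0.000000 + p_m*0.000000 + p_d*4.210000] = 0.888720
  V(0,+0) = exp(-r*dt) * [p_u*0.888720 + p_m*5.788792 + p_d*14.266459] = 6.917573


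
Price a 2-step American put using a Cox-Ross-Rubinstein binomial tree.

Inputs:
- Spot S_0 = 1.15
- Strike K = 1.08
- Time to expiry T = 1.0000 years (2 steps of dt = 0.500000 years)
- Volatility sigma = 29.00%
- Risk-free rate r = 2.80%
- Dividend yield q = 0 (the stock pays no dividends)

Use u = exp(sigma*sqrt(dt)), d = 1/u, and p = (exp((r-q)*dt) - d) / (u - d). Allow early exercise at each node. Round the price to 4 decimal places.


dt = T/N = 0.500000
u = exp(sigma*sqrt(dt)) = 1.227600; d = 1/u = 0.814598
p = (exp((r-q)*dt) - d) / (u - d) = 0.483050
Discount per step: exp(-r*dt) = 0.986098
Stock lattice S(k, i) with i counting down-moves:
  k=0: S(0,0) = 1.1500
  k=1: S(1,0) = 1.4117; S(1,1) = 0.9368
  k=2: S(2,0) = 1.7331; S(2,1) = 1.1500; S(2,2) = 0.7631
Terminal payoffs V(N, i) = max(K - S_T, 0):
  V(2,0) = 0.000000; V(2,1) = 0.000000; V(2,2) = 0.316895
Backward induction: V(k, i) = exp(-r*dt) * [p * V(k+1, i) + (1-p) * V(k+1, i+1)]; then take max(V_cont, immediate exercise) for American.
  V(1,0) = exp(-r*dt) * [p*0.000000 + (1-p)*0.000000] = 0.000000; exercise = 0.000000; V(1,0) = max -> 0.000000
  V(1,1) = exp(-r*dt) * [p*0.000000 + (1-p)*0.316895] = 0.161541; exercise = 0.143213; V(1,1) = max -> 0.161541
  V(0,0) = exp(-r*dt) * [p*0.000000 + (1-p)*0.161541] = 0.082348; exercise = 0.000000; V(0,0) = max -> 0.082348

Answer: Price = V(0,0) = 0.0823


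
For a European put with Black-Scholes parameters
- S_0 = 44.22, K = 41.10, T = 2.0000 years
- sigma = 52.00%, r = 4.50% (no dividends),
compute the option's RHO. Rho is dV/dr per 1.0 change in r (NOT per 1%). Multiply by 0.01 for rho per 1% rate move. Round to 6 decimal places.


d1 = 0.5895761887; d2 = -0.1458148637
phi(d1) = 0.3352969995; exp(-qT) = 1.0000000000; exp(-rT) = 0.9139311853
N(-d2) = 0.5579662291
Rho = -K*T*exp(-rT)*N(-d2) = -41.1000 * 2.0000 * 0.9139311853 * 0.5579662291 = -41.917293

Answer: Rho = -41.917293


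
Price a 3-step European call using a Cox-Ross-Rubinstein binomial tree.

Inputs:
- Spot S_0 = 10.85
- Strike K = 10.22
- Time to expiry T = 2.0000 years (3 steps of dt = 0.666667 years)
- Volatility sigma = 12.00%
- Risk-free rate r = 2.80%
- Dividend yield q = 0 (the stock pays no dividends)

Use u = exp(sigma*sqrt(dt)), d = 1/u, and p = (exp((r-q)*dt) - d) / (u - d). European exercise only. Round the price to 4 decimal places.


dt = T/N = 0.666667
u = exp(sigma*sqrt(dt)) = 1.102940; d = 1/u = 0.906667
p = (exp((r-q)*dt) - d) / (u - d) = 0.571524
Discount per step: exp(-r*dt) = 0.981506
Stock lattice S(k, i) with i counting down-moves:
  k=0: S(0,0) = 10.8500
  k=1: S(1,0) = 11.9669; S(1,1) = 9.8373
  k=2: S(2,0) = 13.1988; S(2,1) = 10.8500; S(2,2) = 8.9192
  k=3: S(3,0) = 14.5575; S(3,1) = 11.9669; S(3,2) = 9.8373; S(3,3) = 8.0867
Terminal payoffs V(N, i) = max(S_T - K, 0):
  V(3,0) = 4.337464; V(3,1) = 1.746902; V(3,2) = 0.000000; V(3,3) = 0.000000
Backward induction: V(k, i) = exp(-r*dt) * [p * V(k+1, i) + (1-p) * V(k+1, i+1)].
  V(2,0) = exp(-r*dt) * [p*4.337464 + (1-p)*1.746902] = 3.167782
  V(2,1) = exp(-r*dt) * [p*1.746902 + (1-p)*0.000000] = 0.979932
  V(2,2) = exp(-r*dt) * [p*0.000000 + (1-p)*0.000000] = 0.000000
  V(1,0) = exp(-r*dt) * [p*3.167782 + (1-p)*0.979932] = 2.189093
  V(1,1) = exp(-r*dt) * [p*0.979932 + (1-p)*0.000000] = 0.549697
  V(0,0) = exp(-r*dt) * [p*2.189093 + (1-p)*0.549697] = 1.459157

Answer: Price = V(0,0) = 1.4592
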